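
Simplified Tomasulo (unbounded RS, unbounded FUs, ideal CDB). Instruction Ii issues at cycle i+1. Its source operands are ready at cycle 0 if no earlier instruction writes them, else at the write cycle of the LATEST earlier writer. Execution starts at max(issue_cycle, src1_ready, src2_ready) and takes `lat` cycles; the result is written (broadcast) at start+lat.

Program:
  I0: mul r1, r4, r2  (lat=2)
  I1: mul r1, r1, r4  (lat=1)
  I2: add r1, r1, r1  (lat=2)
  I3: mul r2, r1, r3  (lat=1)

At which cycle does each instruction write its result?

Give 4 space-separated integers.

I0 mul r1: issue@1 deps=(None,None) exec_start@1 write@3
I1 mul r1: issue@2 deps=(0,None) exec_start@3 write@4
I2 add r1: issue@3 deps=(1,1) exec_start@4 write@6
I3 mul r2: issue@4 deps=(2,None) exec_start@6 write@7

Answer: 3 4 6 7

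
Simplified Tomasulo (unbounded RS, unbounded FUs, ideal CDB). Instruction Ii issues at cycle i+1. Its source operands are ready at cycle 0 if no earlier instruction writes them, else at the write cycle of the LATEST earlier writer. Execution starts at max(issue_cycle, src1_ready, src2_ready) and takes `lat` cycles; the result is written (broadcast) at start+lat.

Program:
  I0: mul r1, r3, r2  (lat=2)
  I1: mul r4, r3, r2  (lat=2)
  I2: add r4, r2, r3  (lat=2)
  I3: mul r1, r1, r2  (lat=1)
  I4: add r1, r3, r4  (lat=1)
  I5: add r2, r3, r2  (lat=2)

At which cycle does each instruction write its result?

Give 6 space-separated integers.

Answer: 3 4 5 5 6 8

Derivation:
I0 mul r1: issue@1 deps=(None,None) exec_start@1 write@3
I1 mul r4: issue@2 deps=(None,None) exec_start@2 write@4
I2 add r4: issue@3 deps=(None,None) exec_start@3 write@5
I3 mul r1: issue@4 deps=(0,None) exec_start@4 write@5
I4 add r1: issue@5 deps=(None,2) exec_start@5 write@6
I5 add r2: issue@6 deps=(None,None) exec_start@6 write@8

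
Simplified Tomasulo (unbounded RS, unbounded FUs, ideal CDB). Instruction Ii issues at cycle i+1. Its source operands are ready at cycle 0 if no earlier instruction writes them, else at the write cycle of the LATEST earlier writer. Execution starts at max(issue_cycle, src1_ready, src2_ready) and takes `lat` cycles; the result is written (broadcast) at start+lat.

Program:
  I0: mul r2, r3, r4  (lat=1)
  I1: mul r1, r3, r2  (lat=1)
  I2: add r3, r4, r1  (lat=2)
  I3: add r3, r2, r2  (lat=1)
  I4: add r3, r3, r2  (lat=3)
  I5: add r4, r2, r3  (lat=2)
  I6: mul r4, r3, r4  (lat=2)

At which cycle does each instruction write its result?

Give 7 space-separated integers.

I0 mul r2: issue@1 deps=(None,None) exec_start@1 write@2
I1 mul r1: issue@2 deps=(None,0) exec_start@2 write@3
I2 add r3: issue@3 deps=(None,1) exec_start@3 write@5
I3 add r3: issue@4 deps=(0,0) exec_start@4 write@5
I4 add r3: issue@5 deps=(3,0) exec_start@5 write@8
I5 add r4: issue@6 deps=(0,4) exec_start@8 write@10
I6 mul r4: issue@7 deps=(4,5) exec_start@10 write@12

Answer: 2 3 5 5 8 10 12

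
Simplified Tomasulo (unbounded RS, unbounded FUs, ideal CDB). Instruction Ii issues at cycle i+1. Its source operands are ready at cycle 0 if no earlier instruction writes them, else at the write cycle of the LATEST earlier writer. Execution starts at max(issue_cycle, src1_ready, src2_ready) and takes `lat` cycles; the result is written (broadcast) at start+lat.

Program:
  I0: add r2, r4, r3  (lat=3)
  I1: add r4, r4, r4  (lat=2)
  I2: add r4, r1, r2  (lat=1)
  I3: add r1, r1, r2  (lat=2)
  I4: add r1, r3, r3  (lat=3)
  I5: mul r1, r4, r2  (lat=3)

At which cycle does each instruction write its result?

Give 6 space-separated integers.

Answer: 4 4 5 6 8 9

Derivation:
I0 add r2: issue@1 deps=(None,None) exec_start@1 write@4
I1 add r4: issue@2 deps=(None,None) exec_start@2 write@4
I2 add r4: issue@3 deps=(None,0) exec_start@4 write@5
I3 add r1: issue@4 deps=(None,0) exec_start@4 write@6
I4 add r1: issue@5 deps=(None,None) exec_start@5 write@8
I5 mul r1: issue@6 deps=(2,0) exec_start@6 write@9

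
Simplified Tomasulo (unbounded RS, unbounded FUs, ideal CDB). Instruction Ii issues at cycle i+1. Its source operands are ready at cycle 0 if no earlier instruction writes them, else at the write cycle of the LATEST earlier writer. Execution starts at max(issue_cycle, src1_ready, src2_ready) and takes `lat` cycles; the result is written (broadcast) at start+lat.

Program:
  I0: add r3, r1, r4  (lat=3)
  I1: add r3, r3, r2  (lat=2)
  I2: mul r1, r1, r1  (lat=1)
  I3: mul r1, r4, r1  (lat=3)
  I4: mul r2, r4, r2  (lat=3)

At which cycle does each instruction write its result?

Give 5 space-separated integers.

Answer: 4 6 4 7 8

Derivation:
I0 add r3: issue@1 deps=(None,None) exec_start@1 write@4
I1 add r3: issue@2 deps=(0,None) exec_start@4 write@6
I2 mul r1: issue@3 deps=(None,None) exec_start@3 write@4
I3 mul r1: issue@4 deps=(None,2) exec_start@4 write@7
I4 mul r2: issue@5 deps=(None,None) exec_start@5 write@8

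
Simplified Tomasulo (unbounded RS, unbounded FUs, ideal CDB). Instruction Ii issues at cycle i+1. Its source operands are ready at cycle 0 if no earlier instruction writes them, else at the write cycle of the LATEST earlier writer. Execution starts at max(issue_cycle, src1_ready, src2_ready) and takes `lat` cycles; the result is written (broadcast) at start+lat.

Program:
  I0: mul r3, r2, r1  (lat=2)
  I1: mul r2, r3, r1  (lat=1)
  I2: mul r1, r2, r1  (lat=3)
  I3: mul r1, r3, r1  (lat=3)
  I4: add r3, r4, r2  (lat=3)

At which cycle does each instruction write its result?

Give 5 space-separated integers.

I0 mul r3: issue@1 deps=(None,None) exec_start@1 write@3
I1 mul r2: issue@2 deps=(0,None) exec_start@3 write@4
I2 mul r1: issue@3 deps=(1,None) exec_start@4 write@7
I3 mul r1: issue@4 deps=(0,2) exec_start@7 write@10
I4 add r3: issue@5 deps=(None,1) exec_start@5 write@8

Answer: 3 4 7 10 8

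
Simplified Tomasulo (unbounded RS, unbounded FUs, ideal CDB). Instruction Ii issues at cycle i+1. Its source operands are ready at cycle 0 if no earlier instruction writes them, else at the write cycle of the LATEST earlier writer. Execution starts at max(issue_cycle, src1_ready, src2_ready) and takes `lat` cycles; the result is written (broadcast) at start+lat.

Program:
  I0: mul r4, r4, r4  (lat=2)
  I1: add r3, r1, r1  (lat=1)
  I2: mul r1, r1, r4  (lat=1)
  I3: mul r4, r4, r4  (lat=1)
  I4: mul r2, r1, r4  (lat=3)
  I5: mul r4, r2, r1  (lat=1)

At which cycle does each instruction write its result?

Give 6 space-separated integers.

I0 mul r4: issue@1 deps=(None,None) exec_start@1 write@3
I1 add r3: issue@2 deps=(None,None) exec_start@2 write@3
I2 mul r1: issue@3 deps=(None,0) exec_start@3 write@4
I3 mul r4: issue@4 deps=(0,0) exec_start@4 write@5
I4 mul r2: issue@5 deps=(2,3) exec_start@5 write@8
I5 mul r4: issue@6 deps=(4,2) exec_start@8 write@9

Answer: 3 3 4 5 8 9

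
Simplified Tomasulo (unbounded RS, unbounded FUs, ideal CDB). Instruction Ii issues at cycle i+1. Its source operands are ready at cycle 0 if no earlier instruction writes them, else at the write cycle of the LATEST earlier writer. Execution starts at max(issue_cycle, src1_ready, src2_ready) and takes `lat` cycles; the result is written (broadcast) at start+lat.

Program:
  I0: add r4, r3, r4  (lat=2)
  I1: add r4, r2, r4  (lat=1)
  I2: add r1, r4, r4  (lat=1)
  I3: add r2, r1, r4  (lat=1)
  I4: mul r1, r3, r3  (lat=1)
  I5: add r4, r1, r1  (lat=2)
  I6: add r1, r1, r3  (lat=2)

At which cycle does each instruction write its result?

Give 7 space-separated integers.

I0 add r4: issue@1 deps=(None,None) exec_start@1 write@3
I1 add r4: issue@2 deps=(None,0) exec_start@3 write@4
I2 add r1: issue@3 deps=(1,1) exec_start@4 write@5
I3 add r2: issue@4 deps=(2,1) exec_start@5 write@6
I4 mul r1: issue@5 deps=(None,None) exec_start@5 write@6
I5 add r4: issue@6 deps=(4,4) exec_start@6 write@8
I6 add r1: issue@7 deps=(4,None) exec_start@7 write@9

Answer: 3 4 5 6 6 8 9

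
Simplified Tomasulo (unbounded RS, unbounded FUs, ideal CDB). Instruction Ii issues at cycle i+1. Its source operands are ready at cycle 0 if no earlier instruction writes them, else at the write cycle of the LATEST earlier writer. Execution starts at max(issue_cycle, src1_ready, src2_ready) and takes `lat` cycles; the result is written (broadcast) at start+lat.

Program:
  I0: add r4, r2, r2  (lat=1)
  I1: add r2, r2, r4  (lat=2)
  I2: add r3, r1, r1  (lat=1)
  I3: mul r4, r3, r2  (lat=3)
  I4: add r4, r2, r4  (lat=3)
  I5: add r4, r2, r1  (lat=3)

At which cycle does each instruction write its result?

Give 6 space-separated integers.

Answer: 2 4 4 7 10 9

Derivation:
I0 add r4: issue@1 deps=(None,None) exec_start@1 write@2
I1 add r2: issue@2 deps=(None,0) exec_start@2 write@4
I2 add r3: issue@3 deps=(None,None) exec_start@3 write@4
I3 mul r4: issue@4 deps=(2,1) exec_start@4 write@7
I4 add r4: issue@5 deps=(1,3) exec_start@7 write@10
I5 add r4: issue@6 deps=(1,None) exec_start@6 write@9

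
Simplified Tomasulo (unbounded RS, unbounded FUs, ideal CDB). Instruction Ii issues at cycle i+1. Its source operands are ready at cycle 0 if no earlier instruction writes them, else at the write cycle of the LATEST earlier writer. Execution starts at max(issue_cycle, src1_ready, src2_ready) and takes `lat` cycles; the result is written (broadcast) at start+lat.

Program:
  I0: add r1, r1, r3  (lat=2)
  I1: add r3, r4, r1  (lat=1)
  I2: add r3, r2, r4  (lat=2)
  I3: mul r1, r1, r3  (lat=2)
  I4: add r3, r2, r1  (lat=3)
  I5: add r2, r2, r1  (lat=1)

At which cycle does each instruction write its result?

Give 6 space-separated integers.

I0 add r1: issue@1 deps=(None,None) exec_start@1 write@3
I1 add r3: issue@2 deps=(None,0) exec_start@3 write@4
I2 add r3: issue@3 deps=(None,None) exec_start@3 write@5
I3 mul r1: issue@4 deps=(0,2) exec_start@5 write@7
I4 add r3: issue@5 deps=(None,3) exec_start@7 write@10
I5 add r2: issue@6 deps=(None,3) exec_start@7 write@8

Answer: 3 4 5 7 10 8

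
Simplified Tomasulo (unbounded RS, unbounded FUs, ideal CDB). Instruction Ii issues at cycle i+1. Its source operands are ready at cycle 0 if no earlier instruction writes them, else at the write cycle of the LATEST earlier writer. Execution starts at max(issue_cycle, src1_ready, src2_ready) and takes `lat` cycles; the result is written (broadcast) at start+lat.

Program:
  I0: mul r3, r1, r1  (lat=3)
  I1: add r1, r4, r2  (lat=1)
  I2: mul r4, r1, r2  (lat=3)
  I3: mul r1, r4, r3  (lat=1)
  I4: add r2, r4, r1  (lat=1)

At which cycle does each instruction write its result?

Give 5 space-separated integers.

I0 mul r3: issue@1 deps=(None,None) exec_start@1 write@4
I1 add r1: issue@2 deps=(None,None) exec_start@2 write@3
I2 mul r4: issue@3 deps=(1,None) exec_start@3 write@6
I3 mul r1: issue@4 deps=(2,0) exec_start@6 write@7
I4 add r2: issue@5 deps=(2,3) exec_start@7 write@8

Answer: 4 3 6 7 8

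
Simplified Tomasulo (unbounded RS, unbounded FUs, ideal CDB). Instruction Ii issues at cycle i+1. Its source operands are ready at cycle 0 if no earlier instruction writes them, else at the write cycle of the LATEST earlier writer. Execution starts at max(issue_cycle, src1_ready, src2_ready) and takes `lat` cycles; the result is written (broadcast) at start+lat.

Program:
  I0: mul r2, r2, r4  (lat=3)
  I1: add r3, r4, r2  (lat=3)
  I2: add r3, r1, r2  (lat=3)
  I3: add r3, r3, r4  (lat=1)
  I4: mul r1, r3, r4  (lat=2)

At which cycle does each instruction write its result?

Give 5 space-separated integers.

I0 mul r2: issue@1 deps=(None,None) exec_start@1 write@4
I1 add r3: issue@2 deps=(None,0) exec_start@4 write@7
I2 add r3: issue@3 deps=(None,0) exec_start@4 write@7
I3 add r3: issue@4 deps=(2,None) exec_start@7 write@8
I4 mul r1: issue@5 deps=(3,None) exec_start@8 write@10

Answer: 4 7 7 8 10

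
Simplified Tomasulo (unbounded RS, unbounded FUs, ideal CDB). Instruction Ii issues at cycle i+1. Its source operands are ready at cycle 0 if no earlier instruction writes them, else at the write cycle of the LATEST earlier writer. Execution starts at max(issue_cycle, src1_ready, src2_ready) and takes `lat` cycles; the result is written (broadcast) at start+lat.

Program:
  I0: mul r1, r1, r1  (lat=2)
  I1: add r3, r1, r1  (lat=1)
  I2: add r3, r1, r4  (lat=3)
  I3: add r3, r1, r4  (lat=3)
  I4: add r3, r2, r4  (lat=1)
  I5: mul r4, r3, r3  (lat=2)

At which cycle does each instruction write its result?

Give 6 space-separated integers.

I0 mul r1: issue@1 deps=(None,None) exec_start@1 write@3
I1 add r3: issue@2 deps=(0,0) exec_start@3 write@4
I2 add r3: issue@3 deps=(0,None) exec_start@3 write@6
I3 add r3: issue@4 deps=(0,None) exec_start@4 write@7
I4 add r3: issue@5 deps=(None,None) exec_start@5 write@6
I5 mul r4: issue@6 deps=(4,4) exec_start@6 write@8

Answer: 3 4 6 7 6 8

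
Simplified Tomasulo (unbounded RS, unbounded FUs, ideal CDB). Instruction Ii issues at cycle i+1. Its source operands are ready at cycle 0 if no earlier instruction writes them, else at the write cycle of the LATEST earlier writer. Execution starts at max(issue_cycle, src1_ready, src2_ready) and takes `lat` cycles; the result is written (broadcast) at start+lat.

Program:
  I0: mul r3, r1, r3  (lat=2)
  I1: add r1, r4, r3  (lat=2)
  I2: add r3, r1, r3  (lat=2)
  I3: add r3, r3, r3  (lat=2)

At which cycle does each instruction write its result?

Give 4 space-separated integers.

I0 mul r3: issue@1 deps=(None,None) exec_start@1 write@3
I1 add r1: issue@2 deps=(None,0) exec_start@3 write@5
I2 add r3: issue@3 deps=(1,0) exec_start@5 write@7
I3 add r3: issue@4 deps=(2,2) exec_start@7 write@9

Answer: 3 5 7 9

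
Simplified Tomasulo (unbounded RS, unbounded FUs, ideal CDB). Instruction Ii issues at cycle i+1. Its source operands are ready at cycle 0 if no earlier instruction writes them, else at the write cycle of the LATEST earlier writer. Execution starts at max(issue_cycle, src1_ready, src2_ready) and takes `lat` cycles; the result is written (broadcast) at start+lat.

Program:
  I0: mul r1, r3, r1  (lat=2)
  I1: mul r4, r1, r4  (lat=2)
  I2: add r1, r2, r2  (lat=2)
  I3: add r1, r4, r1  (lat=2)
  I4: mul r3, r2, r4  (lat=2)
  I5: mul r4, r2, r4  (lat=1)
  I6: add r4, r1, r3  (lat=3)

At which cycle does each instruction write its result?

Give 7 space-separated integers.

I0 mul r1: issue@1 deps=(None,None) exec_start@1 write@3
I1 mul r4: issue@2 deps=(0,None) exec_start@3 write@5
I2 add r1: issue@3 deps=(None,None) exec_start@3 write@5
I3 add r1: issue@4 deps=(1,2) exec_start@5 write@7
I4 mul r3: issue@5 deps=(None,1) exec_start@5 write@7
I5 mul r4: issue@6 deps=(None,1) exec_start@6 write@7
I6 add r4: issue@7 deps=(3,4) exec_start@7 write@10

Answer: 3 5 5 7 7 7 10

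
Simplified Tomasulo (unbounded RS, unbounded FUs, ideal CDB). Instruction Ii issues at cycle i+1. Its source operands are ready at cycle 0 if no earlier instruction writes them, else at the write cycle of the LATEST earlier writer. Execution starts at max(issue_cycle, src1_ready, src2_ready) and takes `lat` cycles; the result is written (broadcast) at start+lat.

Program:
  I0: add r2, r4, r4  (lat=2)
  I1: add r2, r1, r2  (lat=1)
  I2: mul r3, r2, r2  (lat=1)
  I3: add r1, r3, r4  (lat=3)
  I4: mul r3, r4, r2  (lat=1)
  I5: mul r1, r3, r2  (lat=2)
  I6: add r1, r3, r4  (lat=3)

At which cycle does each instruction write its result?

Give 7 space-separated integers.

I0 add r2: issue@1 deps=(None,None) exec_start@1 write@3
I1 add r2: issue@2 deps=(None,0) exec_start@3 write@4
I2 mul r3: issue@3 deps=(1,1) exec_start@4 write@5
I3 add r1: issue@4 deps=(2,None) exec_start@5 write@8
I4 mul r3: issue@5 deps=(None,1) exec_start@5 write@6
I5 mul r1: issue@6 deps=(4,1) exec_start@6 write@8
I6 add r1: issue@7 deps=(4,None) exec_start@7 write@10

Answer: 3 4 5 8 6 8 10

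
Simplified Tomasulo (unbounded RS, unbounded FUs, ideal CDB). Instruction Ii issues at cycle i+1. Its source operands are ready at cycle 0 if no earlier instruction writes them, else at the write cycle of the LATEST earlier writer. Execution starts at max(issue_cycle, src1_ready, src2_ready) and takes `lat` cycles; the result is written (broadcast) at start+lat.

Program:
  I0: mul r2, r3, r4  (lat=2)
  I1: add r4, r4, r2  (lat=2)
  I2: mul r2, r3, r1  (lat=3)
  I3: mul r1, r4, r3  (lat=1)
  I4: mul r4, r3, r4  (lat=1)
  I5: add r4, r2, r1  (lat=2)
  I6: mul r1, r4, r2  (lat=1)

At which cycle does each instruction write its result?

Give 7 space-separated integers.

Answer: 3 5 6 6 6 8 9

Derivation:
I0 mul r2: issue@1 deps=(None,None) exec_start@1 write@3
I1 add r4: issue@2 deps=(None,0) exec_start@3 write@5
I2 mul r2: issue@3 deps=(None,None) exec_start@3 write@6
I3 mul r1: issue@4 deps=(1,None) exec_start@5 write@6
I4 mul r4: issue@5 deps=(None,1) exec_start@5 write@6
I5 add r4: issue@6 deps=(2,3) exec_start@6 write@8
I6 mul r1: issue@7 deps=(5,2) exec_start@8 write@9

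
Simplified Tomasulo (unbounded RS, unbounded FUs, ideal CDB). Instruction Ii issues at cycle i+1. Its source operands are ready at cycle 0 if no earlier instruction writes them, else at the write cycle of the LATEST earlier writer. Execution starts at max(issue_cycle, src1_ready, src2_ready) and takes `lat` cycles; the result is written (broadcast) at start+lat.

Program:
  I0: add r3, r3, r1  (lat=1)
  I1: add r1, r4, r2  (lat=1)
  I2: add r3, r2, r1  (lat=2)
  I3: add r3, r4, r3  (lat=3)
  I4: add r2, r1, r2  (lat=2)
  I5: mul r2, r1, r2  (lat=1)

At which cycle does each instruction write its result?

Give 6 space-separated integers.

I0 add r3: issue@1 deps=(None,None) exec_start@1 write@2
I1 add r1: issue@2 deps=(None,None) exec_start@2 write@3
I2 add r3: issue@3 deps=(None,1) exec_start@3 write@5
I3 add r3: issue@4 deps=(None,2) exec_start@5 write@8
I4 add r2: issue@5 deps=(1,None) exec_start@5 write@7
I5 mul r2: issue@6 deps=(1,4) exec_start@7 write@8

Answer: 2 3 5 8 7 8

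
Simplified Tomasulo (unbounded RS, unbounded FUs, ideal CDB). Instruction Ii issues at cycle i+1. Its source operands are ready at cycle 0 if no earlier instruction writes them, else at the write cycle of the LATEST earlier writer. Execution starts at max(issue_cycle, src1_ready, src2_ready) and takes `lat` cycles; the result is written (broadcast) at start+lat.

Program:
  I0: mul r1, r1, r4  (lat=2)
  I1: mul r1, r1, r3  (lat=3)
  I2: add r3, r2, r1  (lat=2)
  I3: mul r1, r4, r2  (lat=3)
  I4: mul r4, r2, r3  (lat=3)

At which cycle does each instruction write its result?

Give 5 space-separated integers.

Answer: 3 6 8 7 11

Derivation:
I0 mul r1: issue@1 deps=(None,None) exec_start@1 write@3
I1 mul r1: issue@2 deps=(0,None) exec_start@3 write@6
I2 add r3: issue@3 deps=(None,1) exec_start@6 write@8
I3 mul r1: issue@4 deps=(None,None) exec_start@4 write@7
I4 mul r4: issue@5 deps=(None,2) exec_start@8 write@11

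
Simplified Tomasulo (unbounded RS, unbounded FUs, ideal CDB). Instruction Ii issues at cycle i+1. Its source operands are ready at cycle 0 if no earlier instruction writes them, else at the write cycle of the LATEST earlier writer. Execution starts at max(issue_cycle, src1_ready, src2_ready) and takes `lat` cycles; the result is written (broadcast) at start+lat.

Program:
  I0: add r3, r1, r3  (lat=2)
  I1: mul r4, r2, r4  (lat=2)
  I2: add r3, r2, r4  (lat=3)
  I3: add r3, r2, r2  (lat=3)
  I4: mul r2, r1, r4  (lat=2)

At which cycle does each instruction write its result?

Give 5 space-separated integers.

Answer: 3 4 7 7 7

Derivation:
I0 add r3: issue@1 deps=(None,None) exec_start@1 write@3
I1 mul r4: issue@2 deps=(None,None) exec_start@2 write@4
I2 add r3: issue@3 deps=(None,1) exec_start@4 write@7
I3 add r3: issue@4 deps=(None,None) exec_start@4 write@7
I4 mul r2: issue@5 deps=(None,1) exec_start@5 write@7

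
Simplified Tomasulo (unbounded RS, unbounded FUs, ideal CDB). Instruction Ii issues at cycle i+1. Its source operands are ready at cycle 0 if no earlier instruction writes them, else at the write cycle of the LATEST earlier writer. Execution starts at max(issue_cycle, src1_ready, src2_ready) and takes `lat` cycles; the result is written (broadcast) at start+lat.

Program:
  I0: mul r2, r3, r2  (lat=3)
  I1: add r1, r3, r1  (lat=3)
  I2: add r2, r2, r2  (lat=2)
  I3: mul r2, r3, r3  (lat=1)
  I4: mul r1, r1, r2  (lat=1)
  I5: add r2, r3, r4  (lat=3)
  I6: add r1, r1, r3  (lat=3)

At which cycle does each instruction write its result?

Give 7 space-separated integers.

I0 mul r2: issue@1 deps=(None,None) exec_start@1 write@4
I1 add r1: issue@2 deps=(None,None) exec_start@2 write@5
I2 add r2: issue@3 deps=(0,0) exec_start@4 write@6
I3 mul r2: issue@4 deps=(None,None) exec_start@4 write@5
I4 mul r1: issue@5 deps=(1,3) exec_start@5 write@6
I5 add r2: issue@6 deps=(None,None) exec_start@6 write@9
I6 add r1: issue@7 deps=(4,None) exec_start@7 write@10

Answer: 4 5 6 5 6 9 10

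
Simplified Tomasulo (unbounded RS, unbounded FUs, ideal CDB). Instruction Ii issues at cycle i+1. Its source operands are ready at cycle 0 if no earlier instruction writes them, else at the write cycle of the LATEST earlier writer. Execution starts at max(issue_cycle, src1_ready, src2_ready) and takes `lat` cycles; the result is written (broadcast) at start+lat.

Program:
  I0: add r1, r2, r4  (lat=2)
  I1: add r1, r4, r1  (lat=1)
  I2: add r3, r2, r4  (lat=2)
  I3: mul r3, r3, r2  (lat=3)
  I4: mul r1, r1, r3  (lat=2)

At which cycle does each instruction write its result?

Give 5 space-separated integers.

I0 add r1: issue@1 deps=(None,None) exec_start@1 write@3
I1 add r1: issue@2 deps=(None,0) exec_start@3 write@4
I2 add r3: issue@3 deps=(None,None) exec_start@3 write@5
I3 mul r3: issue@4 deps=(2,None) exec_start@5 write@8
I4 mul r1: issue@5 deps=(1,3) exec_start@8 write@10

Answer: 3 4 5 8 10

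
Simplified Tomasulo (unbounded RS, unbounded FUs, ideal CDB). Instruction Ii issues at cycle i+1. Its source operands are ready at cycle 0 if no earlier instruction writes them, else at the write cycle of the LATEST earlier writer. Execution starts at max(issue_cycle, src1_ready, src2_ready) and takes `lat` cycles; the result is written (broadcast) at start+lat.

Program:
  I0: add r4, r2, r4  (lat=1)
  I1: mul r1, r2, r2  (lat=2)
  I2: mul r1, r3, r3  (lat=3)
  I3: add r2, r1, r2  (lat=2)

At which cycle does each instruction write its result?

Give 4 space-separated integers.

I0 add r4: issue@1 deps=(None,None) exec_start@1 write@2
I1 mul r1: issue@2 deps=(None,None) exec_start@2 write@4
I2 mul r1: issue@3 deps=(None,None) exec_start@3 write@6
I3 add r2: issue@4 deps=(2,None) exec_start@6 write@8

Answer: 2 4 6 8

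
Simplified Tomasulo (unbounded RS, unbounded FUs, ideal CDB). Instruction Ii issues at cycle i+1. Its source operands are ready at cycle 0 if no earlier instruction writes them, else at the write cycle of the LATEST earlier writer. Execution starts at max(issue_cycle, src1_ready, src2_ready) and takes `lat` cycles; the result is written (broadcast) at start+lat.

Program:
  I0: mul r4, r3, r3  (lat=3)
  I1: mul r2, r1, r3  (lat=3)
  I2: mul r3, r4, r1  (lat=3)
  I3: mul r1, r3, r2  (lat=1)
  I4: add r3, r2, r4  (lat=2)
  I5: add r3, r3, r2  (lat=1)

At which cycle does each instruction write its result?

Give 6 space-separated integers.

I0 mul r4: issue@1 deps=(None,None) exec_start@1 write@4
I1 mul r2: issue@2 deps=(None,None) exec_start@2 write@5
I2 mul r3: issue@3 deps=(0,None) exec_start@4 write@7
I3 mul r1: issue@4 deps=(2,1) exec_start@7 write@8
I4 add r3: issue@5 deps=(1,0) exec_start@5 write@7
I5 add r3: issue@6 deps=(4,1) exec_start@7 write@8

Answer: 4 5 7 8 7 8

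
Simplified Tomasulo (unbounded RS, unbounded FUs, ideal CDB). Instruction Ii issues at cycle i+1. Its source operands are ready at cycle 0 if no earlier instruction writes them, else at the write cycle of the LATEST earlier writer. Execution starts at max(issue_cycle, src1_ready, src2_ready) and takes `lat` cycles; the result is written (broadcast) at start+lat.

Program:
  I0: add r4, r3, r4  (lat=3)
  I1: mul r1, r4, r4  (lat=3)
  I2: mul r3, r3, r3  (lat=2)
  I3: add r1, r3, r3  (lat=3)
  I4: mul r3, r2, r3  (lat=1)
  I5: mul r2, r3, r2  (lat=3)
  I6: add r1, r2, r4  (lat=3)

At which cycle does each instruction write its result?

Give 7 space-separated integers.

Answer: 4 7 5 8 6 9 12

Derivation:
I0 add r4: issue@1 deps=(None,None) exec_start@1 write@4
I1 mul r1: issue@2 deps=(0,0) exec_start@4 write@7
I2 mul r3: issue@3 deps=(None,None) exec_start@3 write@5
I3 add r1: issue@4 deps=(2,2) exec_start@5 write@8
I4 mul r3: issue@5 deps=(None,2) exec_start@5 write@6
I5 mul r2: issue@6 deps=(4,None) exec_start@6 write@9
I6 add r1: issue@7 deps=(5,0) exec_start@9 write@12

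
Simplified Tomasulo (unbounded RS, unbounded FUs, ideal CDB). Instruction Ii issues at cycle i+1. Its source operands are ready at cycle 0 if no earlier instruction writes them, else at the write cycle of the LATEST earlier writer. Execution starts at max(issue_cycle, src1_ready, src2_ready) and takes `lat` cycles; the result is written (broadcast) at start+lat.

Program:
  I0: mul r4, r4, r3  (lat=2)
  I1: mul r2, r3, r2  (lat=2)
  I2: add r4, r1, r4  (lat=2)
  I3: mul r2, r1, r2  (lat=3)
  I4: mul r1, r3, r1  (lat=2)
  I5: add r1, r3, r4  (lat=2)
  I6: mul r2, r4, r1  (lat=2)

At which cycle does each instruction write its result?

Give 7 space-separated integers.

Answer: 3 4 5 7 7 8 10

Derivation:
I0 mul r4: issue@1 deps=(None,None) exec_start@1 write@3
I1 mul r2: issue@2 deps=(None,None) exec_start@2 write@4
I2 add r4: issue@3 deps=(None,0) exec_start@3 write@5
I3 mul r2: issue@4 deps=(None,1) exec_start@4 write@7
I4 mul r1: issue@5 deps=(None,None) exec_start@5 write@7
I5 add r1: issue@6 deps=(None,2) exec_start@6 write@8
I6 mul r2: issue@7 deps=(2,5) exec_start@8 write@10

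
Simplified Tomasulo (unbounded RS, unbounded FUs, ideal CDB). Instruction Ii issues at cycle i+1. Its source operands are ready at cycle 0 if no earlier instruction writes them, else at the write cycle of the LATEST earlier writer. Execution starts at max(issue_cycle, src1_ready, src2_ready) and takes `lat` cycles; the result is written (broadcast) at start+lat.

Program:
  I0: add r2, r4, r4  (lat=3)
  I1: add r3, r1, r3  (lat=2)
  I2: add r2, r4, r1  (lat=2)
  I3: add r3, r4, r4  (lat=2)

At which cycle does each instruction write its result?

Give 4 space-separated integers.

I0 add r2: issue@1 deps=(None,None) exec_start@1 write@4
I1 add r3: issue@2 deps=(None,None) exec_start@2 write@4
I2 add r2: issue@3 deps=(None,None) exec_start@3 write@5
I3 add r3: issue@4 deps=(None,None) exec_start@4 write@6

Answer: 4 4 5 6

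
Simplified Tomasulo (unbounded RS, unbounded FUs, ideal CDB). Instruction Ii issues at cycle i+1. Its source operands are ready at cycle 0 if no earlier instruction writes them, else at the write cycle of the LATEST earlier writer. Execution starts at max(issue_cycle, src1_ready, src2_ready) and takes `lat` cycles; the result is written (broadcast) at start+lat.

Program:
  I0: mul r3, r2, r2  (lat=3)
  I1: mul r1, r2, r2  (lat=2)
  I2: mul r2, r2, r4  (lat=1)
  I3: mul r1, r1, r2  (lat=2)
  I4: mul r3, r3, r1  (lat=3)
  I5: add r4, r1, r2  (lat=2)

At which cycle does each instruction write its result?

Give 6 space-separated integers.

I0 mul r3: issue@1 deps=(None,None) exec_start@1 write@4
I1 mul r1: issue@2 deps=(None,None) exec_start@2 write@4
I2 mul r2: issue@3 deps=(None,None) exec_start@3 write@4
I3 mul r1: issue@4 deps=(1,2) exec_start@4 write@6
I4 mul r3: issue@5 deps=(0,3) exec_start@6 write@9
I5 add r4: issue@6 deps=(3,2) exec_start@6 write@8

Answer: 4 4 4 6 9 8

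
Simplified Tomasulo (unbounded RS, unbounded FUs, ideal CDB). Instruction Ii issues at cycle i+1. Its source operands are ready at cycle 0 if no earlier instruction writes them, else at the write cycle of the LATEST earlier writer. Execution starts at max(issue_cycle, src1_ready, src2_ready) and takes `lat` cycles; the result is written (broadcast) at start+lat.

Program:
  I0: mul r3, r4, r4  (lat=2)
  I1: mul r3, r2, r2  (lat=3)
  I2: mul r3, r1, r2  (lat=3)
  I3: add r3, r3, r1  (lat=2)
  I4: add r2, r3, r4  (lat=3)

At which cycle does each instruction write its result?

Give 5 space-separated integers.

Answer: 3 5 6 8 11

Derivation:
I0 mul r3: issue@1 deps=(None,None) exec_start@1 write@3
I1 mul r3: issue@2 deps=(None,None) exec_start@2 write@5
I2 mul r3: issue@3 deps=(None,None) exec_start@3 write@6
I3 add r3: issue@4 deps=(2,None) exec_start@6 write@8
I4 add r2: issue@5 deps=(3,None) exec_start@8 write@11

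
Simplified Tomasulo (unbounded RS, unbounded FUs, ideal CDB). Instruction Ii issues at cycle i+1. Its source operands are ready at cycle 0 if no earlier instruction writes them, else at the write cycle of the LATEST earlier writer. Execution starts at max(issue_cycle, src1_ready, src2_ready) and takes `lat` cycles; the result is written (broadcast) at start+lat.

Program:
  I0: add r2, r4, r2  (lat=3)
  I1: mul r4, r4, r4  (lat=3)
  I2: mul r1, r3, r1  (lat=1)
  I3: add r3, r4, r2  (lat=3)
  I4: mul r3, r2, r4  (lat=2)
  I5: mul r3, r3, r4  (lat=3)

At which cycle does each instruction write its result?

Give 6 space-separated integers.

Answer: 4 5 4 8 7 10

Derivation:
I0 add r2: issue@1 deps=(None,None) exec_start@1 write@4
I1 mul r4: issue@2 deps=(None,None) exec_start@2 write@5
I2 mul r1: issue@3 deps=(None,None) exec_start@3 write@4
I3 add r3: issue@4 deps=(1,0) exec_start@5 write@8
I4 mul r3: issue@5 deps=(0,1) exec_start@5 write@7
I5 mul r3: issue@6 deps=(4,1) exec_start@7 write@10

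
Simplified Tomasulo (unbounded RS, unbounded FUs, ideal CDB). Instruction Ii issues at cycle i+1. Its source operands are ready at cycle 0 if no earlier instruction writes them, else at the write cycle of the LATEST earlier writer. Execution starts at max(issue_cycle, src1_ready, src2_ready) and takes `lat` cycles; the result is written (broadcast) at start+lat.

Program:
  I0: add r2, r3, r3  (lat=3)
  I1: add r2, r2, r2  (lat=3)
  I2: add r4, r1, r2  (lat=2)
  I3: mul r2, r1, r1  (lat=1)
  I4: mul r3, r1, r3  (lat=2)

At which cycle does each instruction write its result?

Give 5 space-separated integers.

Answer: 4 7 9 5 7

Derivation:
I0 add r2: issue@1 deps=(None,None) exec_start@1 write@4
I1 add r2: issue@2 deps=(0,0) exec_start@4 write@7
I2 add r4: issue@3 deps=(None,1) exec_start@7 write@9
I3 mul r2: issue@4 deps=(None,None) exec_start@4 write@5
I4 mul r3: issue@5 deps=(None,None) exec_start@5 write@7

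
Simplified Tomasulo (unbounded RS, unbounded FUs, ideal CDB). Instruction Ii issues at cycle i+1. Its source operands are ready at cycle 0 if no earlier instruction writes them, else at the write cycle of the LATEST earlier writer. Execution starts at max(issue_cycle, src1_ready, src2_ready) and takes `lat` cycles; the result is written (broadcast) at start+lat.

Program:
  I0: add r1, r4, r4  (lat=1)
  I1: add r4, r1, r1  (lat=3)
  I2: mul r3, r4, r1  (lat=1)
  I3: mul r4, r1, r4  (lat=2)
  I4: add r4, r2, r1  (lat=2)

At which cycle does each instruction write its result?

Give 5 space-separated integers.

Answer: 2 5 6 7 7

Derivation:
I0 add r1: issue@1 deps=(None,None) exec_start@1 write@2
I1 add r4: issue@2 deps=(0,0) exec_start@2 write@5
I2 mul r3: issue@3 deps=(1,0) exec_start@5 write@6
I3 mul r4: issue@4 deps=(0,1) exec_start@5 write@7
I4 add r4: issue@5 deps=(None,0) exec_start@5 write@7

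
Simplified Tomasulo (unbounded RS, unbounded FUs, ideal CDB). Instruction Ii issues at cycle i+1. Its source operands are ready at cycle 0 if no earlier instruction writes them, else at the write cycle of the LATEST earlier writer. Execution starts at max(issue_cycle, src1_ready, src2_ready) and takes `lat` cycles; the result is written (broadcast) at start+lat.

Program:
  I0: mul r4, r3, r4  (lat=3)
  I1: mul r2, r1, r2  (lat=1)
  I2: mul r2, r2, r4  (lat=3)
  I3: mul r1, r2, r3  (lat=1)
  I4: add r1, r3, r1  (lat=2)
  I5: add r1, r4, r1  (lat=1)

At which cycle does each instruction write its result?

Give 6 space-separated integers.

I0 mul r4: issue@1 deps=(None,None) exec_start@1 write@4
I1 mul r2: issue@2 deps=(None,None) exec_start@2 write@3
I2 mul r2: issue@3 deps=(1,0) exec_start@4 write@7
I3 mul r1: issue@4 deps=(2,None) exec_start@7 write@8
I4 add r1: issue@5 deps=(None,3) exec_start@8 write@10
I5 add r1: issue@6 deps=(0,4) exec_start@10 write@11

Answer: 4 3 7 8 10 11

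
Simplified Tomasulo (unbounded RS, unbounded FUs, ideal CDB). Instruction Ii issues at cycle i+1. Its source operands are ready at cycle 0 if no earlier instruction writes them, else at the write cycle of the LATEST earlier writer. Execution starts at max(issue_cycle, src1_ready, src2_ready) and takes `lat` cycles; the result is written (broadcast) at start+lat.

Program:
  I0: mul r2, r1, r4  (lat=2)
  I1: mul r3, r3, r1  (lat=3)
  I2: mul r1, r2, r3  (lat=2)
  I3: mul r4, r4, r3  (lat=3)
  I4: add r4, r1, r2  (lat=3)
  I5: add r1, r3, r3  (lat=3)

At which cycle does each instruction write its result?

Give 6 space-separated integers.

Answer: 3 5 7 8 10 9

Derivation:
I0 mul r2: issue@1 deps=(None,None) exec_start@1 write@3
I1 mul r3: issue@2 deps=(None,None) exec_start@2 write@5
I2 mul r1: issue@3 deps=(0,1) exec_start@5 write@7
I3 mul r4: issue@4 deps=(None,1) exec_start@5 write@8
I4 add r4: issue@5 deps=(2,0) exec_start@7 write@10
I5 add r1: issue@6 deps=(1,1) exec_start@6 write@9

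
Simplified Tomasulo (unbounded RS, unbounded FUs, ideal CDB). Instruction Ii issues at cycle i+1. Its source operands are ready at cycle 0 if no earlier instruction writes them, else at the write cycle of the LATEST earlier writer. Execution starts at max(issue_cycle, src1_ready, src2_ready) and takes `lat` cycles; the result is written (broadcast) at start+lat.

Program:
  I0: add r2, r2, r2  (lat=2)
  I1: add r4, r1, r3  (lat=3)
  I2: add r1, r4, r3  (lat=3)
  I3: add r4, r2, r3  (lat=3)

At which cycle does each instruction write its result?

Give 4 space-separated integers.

I0 add r2: issue@1 deps=(None,None) exec_start@1 write@3
I1 add r4: issue@2 deps=(None,None) exec_start@2 write@5
I2 add r1: issue@3 deps=(1,None) exec_start@5 write@8
I3 add r4: issue@4 deps=(0,None) exec_start@4 write@7

Answer: 3 5 8 7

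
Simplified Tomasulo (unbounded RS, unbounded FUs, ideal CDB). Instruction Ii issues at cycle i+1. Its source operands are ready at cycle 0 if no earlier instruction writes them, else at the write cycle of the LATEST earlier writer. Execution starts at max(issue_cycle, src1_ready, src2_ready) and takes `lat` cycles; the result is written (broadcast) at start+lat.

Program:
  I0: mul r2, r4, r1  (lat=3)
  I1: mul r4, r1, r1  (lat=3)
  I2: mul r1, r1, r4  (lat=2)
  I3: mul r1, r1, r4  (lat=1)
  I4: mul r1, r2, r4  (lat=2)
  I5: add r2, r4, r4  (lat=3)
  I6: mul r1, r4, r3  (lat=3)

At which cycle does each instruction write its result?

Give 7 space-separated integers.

I0 mul r2: issue@1 deps=(None,None) exec_start@1 write@4
I1 mul r4: issue@2 deps=(None,None) exec_start@2 write@5
I2 mul r1: issue@3 deps=(None,1) exec_start@5 write@7
I3 mul r1: issue@4 deps=(2,1) exec_start@7 write@8
I4 mul r1: issue@5 deps=(0,1) exec_start@5 write@7
I5 add r2: issue@6 deps=(1,1) exec_start@6 write@9
I6 mul r1: issue@7 deps=(1,None) exec_start@7 write@10

Answer: 4 5 7 8 7 9 10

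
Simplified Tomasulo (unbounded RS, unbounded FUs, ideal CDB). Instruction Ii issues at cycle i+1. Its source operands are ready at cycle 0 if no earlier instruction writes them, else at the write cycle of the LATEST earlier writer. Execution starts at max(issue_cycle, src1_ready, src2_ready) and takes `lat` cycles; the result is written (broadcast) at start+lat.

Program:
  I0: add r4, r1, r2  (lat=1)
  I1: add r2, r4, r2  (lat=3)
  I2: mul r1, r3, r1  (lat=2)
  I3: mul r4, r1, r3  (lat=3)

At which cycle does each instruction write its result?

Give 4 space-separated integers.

Answer: 2 5 5 8

Derivation:
I0 add r4: issue@1 deps=(None,None) exec_start@1 write@2
I1 add r2: issue@2 deps=(0,None) exec_start@2 write@5
I2 mul r1: issue@3 deps=(None,None) exec_start@3 write@5
I3 mul r4: issue@4 deps=(2,None) exec_start@5 write@8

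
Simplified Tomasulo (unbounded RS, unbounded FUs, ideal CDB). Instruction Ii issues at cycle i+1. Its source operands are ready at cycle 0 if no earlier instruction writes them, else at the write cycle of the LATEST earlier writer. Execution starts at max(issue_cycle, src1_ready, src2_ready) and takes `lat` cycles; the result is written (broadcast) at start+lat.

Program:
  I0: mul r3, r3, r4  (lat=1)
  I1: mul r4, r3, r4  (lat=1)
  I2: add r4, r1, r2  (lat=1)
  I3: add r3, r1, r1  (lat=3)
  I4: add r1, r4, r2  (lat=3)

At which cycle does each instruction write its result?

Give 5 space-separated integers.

Answer: 2 3 4 7 8

Derivation:
I0 mul r3: issue@1 deps=(None,None) exec_start@1 write@2
I1 mul r4: issue@2 deps=(0,None) exec_start@2 write@3
I2 add r4: issue@3 deps=(None,None) exec_start@3 write@4
I3 add r3: issue@4 deps=(None,None) exec_start@4 write@7
I4 add r1: issue@5 deps=(2,None) exec_start@5 write@8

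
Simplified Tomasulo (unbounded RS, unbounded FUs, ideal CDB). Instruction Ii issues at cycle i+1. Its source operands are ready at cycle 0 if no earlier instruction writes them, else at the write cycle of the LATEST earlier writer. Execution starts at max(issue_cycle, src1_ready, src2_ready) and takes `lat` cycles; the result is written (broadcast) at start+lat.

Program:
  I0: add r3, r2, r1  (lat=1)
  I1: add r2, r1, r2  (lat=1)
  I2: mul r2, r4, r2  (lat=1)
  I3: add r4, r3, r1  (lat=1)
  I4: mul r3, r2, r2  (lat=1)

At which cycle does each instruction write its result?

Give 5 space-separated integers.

Answer: 2 3 4 5 6

Derivation:
I0 add r3: issue@1 deps=(None,None) exec_start@1 write@2
I1 add r2: issue@2 deps=(None,None) exec_start@2 write@3
I2 mul r2: issue@3 deps=(None,1) exec_start@3 write@4
I3 add r4: issue@4 deps=(0,None) exec_start@4 write@5
I4 mul r3: issue@5 deps=(2,2) exec_start@5 write@6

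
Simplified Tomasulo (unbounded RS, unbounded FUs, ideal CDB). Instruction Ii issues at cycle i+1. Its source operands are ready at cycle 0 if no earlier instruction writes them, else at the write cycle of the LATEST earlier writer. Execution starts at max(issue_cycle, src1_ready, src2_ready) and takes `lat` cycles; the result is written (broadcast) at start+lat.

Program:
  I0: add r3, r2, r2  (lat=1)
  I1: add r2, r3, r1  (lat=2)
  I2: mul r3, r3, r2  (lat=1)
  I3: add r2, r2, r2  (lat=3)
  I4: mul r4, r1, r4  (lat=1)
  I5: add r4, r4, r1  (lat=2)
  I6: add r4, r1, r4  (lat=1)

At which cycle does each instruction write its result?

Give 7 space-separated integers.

Answer: 2 4 5 7 6 8 9

Derivation:
I0 add r3: issue@1 deps=(None,None) exec_start@1 write@2
I1 add r2: issue@2 deps=(0,None) exec_start@2 write@4
I2 mul r3: issue@3 deps=(0,1) exec_start@4 write@5
I3 add r2: issue@4 deps=(1,1) exec_start@4 write@7
I4 mul r4: issue@5 deps=(None,None) exec_start@5 write@6
I5 add r4: issue@6 deps=(4,None) exec_start@6 write@8
I6 add r4: issue@7 deps=(None,5) exec_start@8 write@9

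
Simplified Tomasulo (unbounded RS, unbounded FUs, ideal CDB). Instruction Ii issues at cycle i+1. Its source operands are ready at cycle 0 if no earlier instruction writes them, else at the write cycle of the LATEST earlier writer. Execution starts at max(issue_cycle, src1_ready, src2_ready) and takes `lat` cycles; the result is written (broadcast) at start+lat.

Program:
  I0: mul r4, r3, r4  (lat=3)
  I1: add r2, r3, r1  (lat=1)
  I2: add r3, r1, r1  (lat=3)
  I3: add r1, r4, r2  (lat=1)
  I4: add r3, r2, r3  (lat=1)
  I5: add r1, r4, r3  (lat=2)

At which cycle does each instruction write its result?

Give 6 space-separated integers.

I0 mul r4: issue@1 deps=(None,None) exec_start@1 write@4
I1 add r2: issue@2 deps=(None,None) exec_start@2 write@3
I2 add r3: issue@3 deps=(None,None) exec_start@3 write@6
I3 add r1: issue@4 deps=(0,1) exec_start@4 write@5
I4 add r3: issue@5 deps=(1,2) exec_start@6 write@7
I5 add r1: issue@6 deps=(0,4) exec_start@7 write@9

Answer: 4 3 6 5 7 9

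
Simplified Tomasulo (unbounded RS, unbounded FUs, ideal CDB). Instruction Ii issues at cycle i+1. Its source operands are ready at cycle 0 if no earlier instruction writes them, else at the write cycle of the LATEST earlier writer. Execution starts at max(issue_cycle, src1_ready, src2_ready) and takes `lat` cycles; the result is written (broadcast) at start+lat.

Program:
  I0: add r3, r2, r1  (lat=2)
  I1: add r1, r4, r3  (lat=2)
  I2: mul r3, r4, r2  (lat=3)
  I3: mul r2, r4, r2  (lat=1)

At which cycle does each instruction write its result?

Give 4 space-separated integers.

Answer: 3 5 6 5

Derivation:
I0 add r3: issue@1 deps=(None,None) exec_start@1 write@3
I1 add r1: issue@2 deps=(None,0) exec_start@3 write@5
I2 mul r3: issue@3 deps=(None,None) exec_start@3 write@6
I3 mul r2: issue@4 deps=(None,None) exec_start@4 write@5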